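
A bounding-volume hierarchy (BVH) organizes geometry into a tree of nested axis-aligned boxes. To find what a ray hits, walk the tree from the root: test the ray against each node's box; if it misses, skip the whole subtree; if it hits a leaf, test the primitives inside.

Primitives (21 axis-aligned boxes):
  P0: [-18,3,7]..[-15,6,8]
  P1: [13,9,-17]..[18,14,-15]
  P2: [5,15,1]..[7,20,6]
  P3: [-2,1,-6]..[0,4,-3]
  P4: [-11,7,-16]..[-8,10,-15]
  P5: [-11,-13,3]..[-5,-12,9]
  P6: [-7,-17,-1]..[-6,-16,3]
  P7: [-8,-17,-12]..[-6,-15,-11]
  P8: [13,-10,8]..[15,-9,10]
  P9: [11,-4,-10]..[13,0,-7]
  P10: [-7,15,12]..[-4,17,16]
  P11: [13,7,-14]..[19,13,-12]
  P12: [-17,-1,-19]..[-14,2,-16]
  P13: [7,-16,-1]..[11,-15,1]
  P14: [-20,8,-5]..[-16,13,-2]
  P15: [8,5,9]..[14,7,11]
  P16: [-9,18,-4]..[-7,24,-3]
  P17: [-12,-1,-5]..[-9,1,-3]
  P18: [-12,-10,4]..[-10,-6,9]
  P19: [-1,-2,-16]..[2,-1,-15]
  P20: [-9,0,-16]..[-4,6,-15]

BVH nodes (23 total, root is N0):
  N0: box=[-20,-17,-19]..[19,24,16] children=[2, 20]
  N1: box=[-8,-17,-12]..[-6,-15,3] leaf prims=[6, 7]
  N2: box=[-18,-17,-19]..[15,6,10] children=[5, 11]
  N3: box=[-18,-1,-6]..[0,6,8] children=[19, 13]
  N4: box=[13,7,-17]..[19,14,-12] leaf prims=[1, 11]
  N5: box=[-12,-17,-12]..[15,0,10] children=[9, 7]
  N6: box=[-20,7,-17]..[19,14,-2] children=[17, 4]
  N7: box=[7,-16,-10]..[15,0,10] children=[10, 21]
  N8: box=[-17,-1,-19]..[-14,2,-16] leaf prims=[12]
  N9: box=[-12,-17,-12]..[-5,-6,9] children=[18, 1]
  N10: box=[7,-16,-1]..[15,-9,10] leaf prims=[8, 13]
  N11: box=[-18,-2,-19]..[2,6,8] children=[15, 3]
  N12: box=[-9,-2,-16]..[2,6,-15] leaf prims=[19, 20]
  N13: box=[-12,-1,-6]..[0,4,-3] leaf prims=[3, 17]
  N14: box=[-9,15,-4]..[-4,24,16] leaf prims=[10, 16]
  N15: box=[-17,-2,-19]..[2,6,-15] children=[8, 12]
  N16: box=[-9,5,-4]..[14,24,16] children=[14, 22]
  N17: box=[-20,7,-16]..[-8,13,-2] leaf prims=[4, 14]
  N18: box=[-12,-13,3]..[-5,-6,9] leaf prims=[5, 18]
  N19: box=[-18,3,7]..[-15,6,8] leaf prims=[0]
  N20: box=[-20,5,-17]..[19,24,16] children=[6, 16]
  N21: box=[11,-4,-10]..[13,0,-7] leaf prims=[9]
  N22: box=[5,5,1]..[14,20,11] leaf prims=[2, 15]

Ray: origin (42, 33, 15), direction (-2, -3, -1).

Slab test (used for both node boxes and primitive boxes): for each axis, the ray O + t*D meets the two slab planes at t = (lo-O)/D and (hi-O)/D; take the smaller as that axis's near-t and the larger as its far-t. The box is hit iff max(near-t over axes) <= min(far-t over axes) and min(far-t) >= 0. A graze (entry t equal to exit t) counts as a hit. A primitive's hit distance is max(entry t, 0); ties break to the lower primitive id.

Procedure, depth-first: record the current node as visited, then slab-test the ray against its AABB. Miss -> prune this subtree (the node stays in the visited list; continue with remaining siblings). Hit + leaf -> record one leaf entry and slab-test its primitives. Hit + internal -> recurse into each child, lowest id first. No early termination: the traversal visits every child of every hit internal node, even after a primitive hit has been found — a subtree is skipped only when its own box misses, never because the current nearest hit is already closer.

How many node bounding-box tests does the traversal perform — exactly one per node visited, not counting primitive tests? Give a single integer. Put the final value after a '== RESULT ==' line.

Walk:
N0 x:[23/2,31] y:[3,50/3] z:[-1,34] -> hit [23/2,50/3], descend [2, 20]
  N2 x:[27/2,30] y:[9,50/3] z:[5,34] -> hit [27/2,50/3], descend [5, 11]
    N5 x:[27/2,27] y:[11,50/3] z:[5,27] -> hit [27/2,50/3], descend [7, 9]
      N7 x:[27/2,35/2] y:[11,49/3] z:[5,25] -> hit [27/2,49/3], descend [10, 21]
        N10 x:[27/2,35/2] y:[14,49/3] z:[5,16] -> hit [14,16] leaf, test {P8(miss), P13@t=16}
        N21 x:[29/2,31/2] y:[11,37/3] z:[22,25] -> miss, prune
      N9 x:[47/2,27] y:[13,50/3] z:[6,27] -> miss, prune
    N11 x:[20,30] y:[9,35/3] z:[7,34] -> miss, prune
  N20 x:[23/2,31] y:[3,28/3] z:[-1,32] -> miss, prune

9 AABB tests over nodes [0, 2, 5, 7, 10, 21, 9, 11, 20]; 1 leaf entered; closest P13.

== RESULT ==
9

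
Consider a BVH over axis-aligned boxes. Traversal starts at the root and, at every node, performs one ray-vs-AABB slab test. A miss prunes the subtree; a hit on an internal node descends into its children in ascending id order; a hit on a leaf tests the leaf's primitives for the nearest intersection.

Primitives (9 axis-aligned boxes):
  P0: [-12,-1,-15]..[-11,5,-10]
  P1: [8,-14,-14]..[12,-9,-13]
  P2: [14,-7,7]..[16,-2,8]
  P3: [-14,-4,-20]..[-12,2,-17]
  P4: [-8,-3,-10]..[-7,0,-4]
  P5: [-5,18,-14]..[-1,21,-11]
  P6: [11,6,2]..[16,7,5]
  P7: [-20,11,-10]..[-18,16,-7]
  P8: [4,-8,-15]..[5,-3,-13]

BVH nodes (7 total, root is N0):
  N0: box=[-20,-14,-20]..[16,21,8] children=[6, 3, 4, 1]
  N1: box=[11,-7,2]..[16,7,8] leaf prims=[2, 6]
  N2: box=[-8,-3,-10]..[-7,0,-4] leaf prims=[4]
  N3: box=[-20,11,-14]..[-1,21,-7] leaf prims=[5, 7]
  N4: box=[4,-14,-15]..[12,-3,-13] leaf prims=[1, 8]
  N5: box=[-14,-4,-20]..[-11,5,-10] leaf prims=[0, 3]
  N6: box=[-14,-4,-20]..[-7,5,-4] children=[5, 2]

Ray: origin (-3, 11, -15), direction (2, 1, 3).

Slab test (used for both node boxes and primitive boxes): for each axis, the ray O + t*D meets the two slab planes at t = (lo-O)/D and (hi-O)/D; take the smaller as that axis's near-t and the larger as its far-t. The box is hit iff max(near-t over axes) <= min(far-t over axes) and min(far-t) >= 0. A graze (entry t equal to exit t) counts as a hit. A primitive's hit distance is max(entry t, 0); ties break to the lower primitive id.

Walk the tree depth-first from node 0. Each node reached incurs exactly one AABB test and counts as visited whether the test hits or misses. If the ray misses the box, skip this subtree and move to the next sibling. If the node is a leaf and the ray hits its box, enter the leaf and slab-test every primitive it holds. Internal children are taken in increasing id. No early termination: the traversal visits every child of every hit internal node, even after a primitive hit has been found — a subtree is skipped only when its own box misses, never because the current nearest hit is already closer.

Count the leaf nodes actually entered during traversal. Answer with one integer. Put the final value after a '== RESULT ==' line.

Walk:
N0 x:[-17/2,19/2] y:[-25,10] z:[-5/3,23/3] -> hit [-5/3,23/3], descend [1, 3, 4, 6]
  N1 x:[7,19/2] y:[-18,-4] z:[17/3,23/3] -> miss, prune
  N3 x:[-17/2,1] y:[0,10] z:[1/3,8/3] -> hit [1/3,1] leaf, test {P5(miss), P7(miss)}
  N4 x:[7/2,15/2] y:[-25,-14] z:[0,2/3] -> miss, prune
  N6 x:[-11/2,-2] y:[-15,-6] z:[-5/3,11/3] -> miss, prune

Summary -> nodes [0, 1, 3, 4, 6]; box-tests=5; leaf-entries=1; first=miss

== RESULT ==
1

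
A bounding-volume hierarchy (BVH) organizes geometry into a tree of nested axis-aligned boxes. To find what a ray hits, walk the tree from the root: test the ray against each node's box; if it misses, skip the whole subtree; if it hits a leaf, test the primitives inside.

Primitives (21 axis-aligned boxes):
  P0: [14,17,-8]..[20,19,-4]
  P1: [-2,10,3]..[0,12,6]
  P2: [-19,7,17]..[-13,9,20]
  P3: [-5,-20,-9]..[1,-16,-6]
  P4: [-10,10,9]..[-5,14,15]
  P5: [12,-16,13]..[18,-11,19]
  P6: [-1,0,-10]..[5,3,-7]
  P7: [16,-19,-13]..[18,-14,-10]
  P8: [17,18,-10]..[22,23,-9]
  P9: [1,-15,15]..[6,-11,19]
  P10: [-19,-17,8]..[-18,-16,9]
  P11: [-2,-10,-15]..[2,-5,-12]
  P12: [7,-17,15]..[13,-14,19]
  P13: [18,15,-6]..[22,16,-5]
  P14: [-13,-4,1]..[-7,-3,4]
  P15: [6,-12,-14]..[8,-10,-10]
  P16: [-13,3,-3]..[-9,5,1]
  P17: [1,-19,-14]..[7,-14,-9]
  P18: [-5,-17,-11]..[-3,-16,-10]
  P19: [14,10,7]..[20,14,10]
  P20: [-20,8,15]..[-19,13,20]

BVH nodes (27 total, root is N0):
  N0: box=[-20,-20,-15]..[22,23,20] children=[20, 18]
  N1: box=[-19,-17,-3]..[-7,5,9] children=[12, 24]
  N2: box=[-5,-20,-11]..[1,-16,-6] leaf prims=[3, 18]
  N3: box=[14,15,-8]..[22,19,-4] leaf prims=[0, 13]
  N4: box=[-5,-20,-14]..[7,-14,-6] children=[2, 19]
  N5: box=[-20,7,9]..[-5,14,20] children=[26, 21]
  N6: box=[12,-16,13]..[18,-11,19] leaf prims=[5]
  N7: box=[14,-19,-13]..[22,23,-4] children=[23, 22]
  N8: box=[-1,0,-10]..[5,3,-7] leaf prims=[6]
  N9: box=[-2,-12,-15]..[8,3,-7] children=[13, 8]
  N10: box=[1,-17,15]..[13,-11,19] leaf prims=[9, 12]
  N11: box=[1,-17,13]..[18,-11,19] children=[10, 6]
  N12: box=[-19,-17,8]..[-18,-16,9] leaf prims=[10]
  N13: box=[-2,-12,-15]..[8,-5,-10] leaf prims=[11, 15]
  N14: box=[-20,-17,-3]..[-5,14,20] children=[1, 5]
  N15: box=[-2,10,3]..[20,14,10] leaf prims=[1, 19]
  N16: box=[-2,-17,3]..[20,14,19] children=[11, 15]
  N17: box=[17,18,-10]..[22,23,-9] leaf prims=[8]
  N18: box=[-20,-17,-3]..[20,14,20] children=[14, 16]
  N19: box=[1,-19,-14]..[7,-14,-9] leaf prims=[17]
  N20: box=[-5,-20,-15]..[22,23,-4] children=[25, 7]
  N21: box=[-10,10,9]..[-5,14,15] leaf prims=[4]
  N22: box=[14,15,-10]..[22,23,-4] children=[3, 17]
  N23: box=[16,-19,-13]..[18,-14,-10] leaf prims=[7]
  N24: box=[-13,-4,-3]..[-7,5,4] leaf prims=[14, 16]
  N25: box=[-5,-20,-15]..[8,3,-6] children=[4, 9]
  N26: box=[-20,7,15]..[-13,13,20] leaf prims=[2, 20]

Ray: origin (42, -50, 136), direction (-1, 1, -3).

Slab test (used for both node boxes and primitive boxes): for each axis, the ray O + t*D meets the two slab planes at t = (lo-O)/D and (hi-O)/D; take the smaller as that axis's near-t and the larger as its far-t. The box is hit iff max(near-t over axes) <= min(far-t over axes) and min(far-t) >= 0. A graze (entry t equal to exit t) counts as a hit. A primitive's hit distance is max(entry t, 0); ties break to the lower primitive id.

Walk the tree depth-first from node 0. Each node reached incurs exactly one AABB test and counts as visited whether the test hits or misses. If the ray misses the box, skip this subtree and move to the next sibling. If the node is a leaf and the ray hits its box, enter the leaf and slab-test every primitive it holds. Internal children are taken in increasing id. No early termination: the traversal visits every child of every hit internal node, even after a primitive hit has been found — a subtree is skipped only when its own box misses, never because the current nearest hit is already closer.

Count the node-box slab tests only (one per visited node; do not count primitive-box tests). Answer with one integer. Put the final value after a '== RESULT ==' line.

Trace the traversal:
N0 x:[20,62] y:[30,73] z:[116/3,151/3] -> hit [116/3,151/3], descend [18, 20]
  N18 x:[22,62] y:[33,64] z:[116/3,139/3] -> hit [116/3,139/3], descend [14, 16]
    N14 x:[47,62] y:[33,64] z:[116/3,139/3] -> miss, prune
    N16 x:[22,44] y:[33,64] z:[39,133/3] -> hit [39,44], descend [11, 15]
      N11 x:[24,41] y:[33,39] z:[39,41] -> hit [39,39], descend [6, 10]
        N6 x:[24,30] y:[34,39] z:[39,41] -> miss, prune
        N10 x:[29,41] y:[33,39] z:[39,121/3] -> hit [39,39] leaf, test {P9@t=39, P12(miss)}
      N15 x:[22,44] y:[60,64] z:[42,133/3] -> miss, prune
  N20 x:[20,47] y:[30,73] z:[140/3,151/3] -> hit [140/3,47], descend [7, 25]
    N7 x:[20,28] y:[31,73] z:[140/3,149/3] -> miss, prune
    N25 x:[34,47] y:[30,53] z:[142/3,151/3] -> miss, prune

11 AABB tests over nodes [0, 18, 14, 16, 11, 6, 10, 15, 20, 7, 25]; 1 leaf entered; closest P9.

== RESULT ==
11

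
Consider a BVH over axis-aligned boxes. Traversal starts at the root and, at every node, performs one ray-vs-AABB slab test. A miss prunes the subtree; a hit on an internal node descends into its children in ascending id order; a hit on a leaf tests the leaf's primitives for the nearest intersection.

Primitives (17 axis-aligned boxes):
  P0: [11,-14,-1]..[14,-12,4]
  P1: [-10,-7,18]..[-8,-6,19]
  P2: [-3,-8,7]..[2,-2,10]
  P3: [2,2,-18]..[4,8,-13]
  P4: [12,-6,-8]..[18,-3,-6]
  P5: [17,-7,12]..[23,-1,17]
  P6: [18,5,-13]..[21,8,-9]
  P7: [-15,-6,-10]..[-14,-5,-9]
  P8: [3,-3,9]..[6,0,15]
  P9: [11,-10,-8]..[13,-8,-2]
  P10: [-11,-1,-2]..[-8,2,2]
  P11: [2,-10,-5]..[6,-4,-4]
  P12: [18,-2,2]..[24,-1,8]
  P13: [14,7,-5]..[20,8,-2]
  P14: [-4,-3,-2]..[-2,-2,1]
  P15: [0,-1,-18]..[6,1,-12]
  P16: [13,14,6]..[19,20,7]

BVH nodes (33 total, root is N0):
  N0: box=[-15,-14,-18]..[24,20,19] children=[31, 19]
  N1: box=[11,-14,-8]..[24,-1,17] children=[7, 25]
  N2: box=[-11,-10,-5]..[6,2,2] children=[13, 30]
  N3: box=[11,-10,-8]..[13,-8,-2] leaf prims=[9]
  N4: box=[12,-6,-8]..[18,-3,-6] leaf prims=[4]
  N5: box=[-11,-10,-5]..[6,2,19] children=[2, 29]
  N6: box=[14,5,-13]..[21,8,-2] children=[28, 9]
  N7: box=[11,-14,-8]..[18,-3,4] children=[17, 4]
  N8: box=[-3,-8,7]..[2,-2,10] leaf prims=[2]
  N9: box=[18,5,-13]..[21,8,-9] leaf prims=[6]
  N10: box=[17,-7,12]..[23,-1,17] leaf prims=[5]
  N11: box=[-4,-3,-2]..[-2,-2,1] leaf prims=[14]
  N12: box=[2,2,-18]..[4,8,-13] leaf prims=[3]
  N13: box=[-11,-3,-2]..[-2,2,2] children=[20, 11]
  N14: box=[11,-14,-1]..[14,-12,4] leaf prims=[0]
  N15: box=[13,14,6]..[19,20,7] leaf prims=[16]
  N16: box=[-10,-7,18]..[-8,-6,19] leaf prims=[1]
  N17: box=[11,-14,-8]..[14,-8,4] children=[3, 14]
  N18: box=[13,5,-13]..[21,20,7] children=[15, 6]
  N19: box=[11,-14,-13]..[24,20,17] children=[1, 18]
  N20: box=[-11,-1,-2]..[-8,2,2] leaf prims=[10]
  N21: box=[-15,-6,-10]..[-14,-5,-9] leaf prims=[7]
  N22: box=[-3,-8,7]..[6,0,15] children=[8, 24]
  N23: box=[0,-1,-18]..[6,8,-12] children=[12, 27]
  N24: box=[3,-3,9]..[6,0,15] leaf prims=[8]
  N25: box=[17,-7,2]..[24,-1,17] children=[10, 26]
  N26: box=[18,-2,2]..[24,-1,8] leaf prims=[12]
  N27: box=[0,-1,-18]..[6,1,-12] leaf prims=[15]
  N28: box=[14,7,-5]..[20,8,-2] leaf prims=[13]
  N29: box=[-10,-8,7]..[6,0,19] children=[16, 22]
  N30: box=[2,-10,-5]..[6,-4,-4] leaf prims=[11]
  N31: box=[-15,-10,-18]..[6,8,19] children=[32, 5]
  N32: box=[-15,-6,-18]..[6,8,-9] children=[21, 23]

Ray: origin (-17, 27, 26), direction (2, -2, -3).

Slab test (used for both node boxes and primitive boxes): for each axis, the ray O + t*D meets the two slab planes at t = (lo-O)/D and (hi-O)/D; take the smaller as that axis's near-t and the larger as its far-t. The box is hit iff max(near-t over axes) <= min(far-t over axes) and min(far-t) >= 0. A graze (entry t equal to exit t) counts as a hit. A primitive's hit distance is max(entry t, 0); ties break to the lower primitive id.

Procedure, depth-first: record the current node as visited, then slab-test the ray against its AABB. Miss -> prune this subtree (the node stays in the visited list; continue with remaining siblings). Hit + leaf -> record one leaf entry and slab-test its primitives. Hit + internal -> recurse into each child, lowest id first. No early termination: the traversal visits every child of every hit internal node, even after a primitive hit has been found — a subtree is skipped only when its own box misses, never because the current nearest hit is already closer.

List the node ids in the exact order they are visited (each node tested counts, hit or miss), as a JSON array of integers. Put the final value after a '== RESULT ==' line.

Traverse from the root:
N0 x:[1,41/2] y:[7/2,41/2] z:[7/3,44/3] -> hit [7/2,44/3], descend [19, 31]
  N19 x:[14,41/2] y:[7/2,41/2] z:[3,13] -> miss, prune
  N31 x:[1,23/2] y:[19/2,37/2] z:[7/3,44/3] -> hit [19/2,23/2], descend [5, 32]
    N5 x:[3,23/2] y:[25/2,37/2] z:[7/3,31/3] -> miss, prune
    N32 x:[1,23/2] y:[19/2,33/2] z:[35/3,44/3] -> miss, prune

order=[0, 19, 31, 5, 32]  |boxes|=5  |leaves|=0  hit=miss

== RESULT ==
[0, 19, 31, 5, 32]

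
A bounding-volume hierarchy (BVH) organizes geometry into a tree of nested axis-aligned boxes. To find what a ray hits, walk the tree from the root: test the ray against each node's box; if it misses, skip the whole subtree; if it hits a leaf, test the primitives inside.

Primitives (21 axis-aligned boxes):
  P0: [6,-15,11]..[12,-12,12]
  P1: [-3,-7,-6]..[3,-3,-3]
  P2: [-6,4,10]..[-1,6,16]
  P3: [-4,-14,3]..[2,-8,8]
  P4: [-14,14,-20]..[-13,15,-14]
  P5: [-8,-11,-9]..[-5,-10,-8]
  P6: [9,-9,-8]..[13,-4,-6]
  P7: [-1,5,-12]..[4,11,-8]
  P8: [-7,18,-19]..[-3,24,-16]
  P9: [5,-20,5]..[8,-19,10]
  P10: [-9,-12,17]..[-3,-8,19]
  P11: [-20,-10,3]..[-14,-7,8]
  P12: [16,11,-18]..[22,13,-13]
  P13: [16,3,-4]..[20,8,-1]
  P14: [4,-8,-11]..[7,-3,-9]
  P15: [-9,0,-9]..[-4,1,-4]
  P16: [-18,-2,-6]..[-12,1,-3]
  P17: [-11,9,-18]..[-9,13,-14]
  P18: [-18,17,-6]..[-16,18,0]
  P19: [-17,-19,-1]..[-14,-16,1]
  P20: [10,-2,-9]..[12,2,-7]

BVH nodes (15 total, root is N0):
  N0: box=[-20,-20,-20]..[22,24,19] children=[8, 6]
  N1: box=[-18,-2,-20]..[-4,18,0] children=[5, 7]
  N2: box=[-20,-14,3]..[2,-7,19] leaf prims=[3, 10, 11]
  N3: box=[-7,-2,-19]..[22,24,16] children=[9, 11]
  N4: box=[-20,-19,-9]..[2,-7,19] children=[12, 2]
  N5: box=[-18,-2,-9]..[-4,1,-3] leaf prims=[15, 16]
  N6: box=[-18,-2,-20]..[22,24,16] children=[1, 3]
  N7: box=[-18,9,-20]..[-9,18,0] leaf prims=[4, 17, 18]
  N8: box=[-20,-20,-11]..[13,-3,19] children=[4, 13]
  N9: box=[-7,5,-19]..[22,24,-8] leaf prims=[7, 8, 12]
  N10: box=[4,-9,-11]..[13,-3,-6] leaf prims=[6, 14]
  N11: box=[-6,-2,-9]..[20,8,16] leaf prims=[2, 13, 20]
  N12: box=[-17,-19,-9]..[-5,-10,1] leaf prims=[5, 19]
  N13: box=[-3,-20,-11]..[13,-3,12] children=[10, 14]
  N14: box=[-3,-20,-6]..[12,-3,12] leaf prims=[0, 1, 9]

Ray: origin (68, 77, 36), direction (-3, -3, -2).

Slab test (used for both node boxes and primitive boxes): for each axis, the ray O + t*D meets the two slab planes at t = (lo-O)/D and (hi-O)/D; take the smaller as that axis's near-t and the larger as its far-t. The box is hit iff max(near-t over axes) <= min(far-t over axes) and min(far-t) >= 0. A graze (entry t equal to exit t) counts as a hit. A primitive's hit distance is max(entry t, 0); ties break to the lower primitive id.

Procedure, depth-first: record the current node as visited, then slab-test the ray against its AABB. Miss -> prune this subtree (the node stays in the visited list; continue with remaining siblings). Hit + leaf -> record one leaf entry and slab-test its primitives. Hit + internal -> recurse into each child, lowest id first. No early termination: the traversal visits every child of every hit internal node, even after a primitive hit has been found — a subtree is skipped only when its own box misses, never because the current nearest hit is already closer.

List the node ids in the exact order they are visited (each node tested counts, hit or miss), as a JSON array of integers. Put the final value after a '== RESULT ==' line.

Trace the traversal:
N0 x:[46/3,88/3] y:[53/3,97/3] z:[17/2,28] -> hit [53/3,28], descend [6, 8]
  N6 x:[46/3,86/3] y:[53/3,79/3] z:[10,28] -> hit [53/3,79/3], descend [1, 3]
    N1 x:[24,86/3] y:[59/3,79/3] z:[18,28] -> hit [24,79/3], descend [5, 7]
      N5 x:[24,86/3] y:[76/3,79/3] z:[39/2,45/2] -> miss, prune
      N7 x:[77/3,86/3] y:[59/3,68/3] z:[18,28] -> miss, prune
    N3 x:[46/3,25] y:[53/3,79/3] z:[10,55/2] -> hit [53/3,25], descend [9, 11]
      N9 x:[46/3,25] y:[53/3,24] z:[22,55/2] -> hit [22,24] leaf, test {P7@t=22, P8(miss), P12(miss)}
      N11 x:[16,74/3] y:[23,79/3] z:[10,45/2] -> miss, prune
  N8 x:[55/3,88/3] y:[80/3,97/3] z:[17/2,47/2] -> miss, prune

Visited [0, 6, 1, 5, 7, 3, 9, 11, 8]. Tests: 9 box, 1 leaf. Nearest: P7.

== RESULT ==
[0, 6, 1, 5, 7, 3, 9, 11, 8]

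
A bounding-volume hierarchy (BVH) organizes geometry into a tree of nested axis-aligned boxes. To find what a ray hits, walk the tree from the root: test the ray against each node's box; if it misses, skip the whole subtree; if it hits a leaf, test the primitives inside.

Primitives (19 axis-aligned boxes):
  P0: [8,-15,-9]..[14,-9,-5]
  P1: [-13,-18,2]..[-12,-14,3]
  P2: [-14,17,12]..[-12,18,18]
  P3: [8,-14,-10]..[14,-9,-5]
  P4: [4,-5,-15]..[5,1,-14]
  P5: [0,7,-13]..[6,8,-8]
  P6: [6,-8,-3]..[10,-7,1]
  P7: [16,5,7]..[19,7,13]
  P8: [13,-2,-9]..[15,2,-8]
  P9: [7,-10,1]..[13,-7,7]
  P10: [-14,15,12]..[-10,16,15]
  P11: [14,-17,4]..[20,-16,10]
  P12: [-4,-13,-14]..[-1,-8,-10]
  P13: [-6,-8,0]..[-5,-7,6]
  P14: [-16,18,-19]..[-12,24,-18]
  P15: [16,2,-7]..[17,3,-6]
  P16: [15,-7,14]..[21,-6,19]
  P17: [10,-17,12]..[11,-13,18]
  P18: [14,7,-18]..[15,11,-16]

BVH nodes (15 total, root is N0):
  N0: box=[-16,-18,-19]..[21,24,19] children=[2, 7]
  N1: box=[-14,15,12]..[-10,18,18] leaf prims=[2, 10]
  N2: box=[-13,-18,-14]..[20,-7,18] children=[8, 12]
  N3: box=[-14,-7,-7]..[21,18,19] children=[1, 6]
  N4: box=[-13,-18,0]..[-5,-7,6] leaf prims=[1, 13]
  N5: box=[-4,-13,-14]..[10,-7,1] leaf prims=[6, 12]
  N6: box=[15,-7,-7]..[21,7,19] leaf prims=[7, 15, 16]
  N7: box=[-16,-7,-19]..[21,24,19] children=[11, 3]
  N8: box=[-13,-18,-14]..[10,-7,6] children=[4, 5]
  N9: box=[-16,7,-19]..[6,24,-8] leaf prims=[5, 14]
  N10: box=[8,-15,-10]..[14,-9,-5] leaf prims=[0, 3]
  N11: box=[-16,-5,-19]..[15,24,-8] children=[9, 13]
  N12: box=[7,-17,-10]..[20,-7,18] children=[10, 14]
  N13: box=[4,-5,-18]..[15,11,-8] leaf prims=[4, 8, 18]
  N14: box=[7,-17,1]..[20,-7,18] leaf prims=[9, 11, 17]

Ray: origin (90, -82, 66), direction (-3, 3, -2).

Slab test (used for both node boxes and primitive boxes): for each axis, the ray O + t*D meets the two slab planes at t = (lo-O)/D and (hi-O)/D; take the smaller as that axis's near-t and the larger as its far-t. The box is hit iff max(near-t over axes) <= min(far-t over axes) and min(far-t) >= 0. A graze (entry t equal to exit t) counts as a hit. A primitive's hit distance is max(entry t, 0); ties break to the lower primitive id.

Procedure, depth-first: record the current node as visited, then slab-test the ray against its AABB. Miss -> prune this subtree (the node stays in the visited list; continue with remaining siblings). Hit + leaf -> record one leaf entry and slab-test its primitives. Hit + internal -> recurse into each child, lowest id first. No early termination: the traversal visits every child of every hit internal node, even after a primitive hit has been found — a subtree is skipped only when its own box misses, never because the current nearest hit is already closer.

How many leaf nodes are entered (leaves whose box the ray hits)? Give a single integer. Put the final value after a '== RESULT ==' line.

Trace the traversal:
N0 x:[23,106/3] y:[64/3,106/3] z:[47/2,85/2] -> hit [47/2,106/3], descend [2, 7]
  N2 x:[70/3,103/3] y:[64/3,25] z:[24,40] -> hit [24,25], descend [8, 12]
    N8 x:[80/3,103/3] y:[64/3,25] z:[30,40] -> miss, prune
    N12 x:[70/3,83/3] y:[65/3,25] z:[24,38] -> hit [24,25], descend [10, 14]
      N10 x:[76/3,82/3] y:[67/3,73/3] z:[71/2,38] -> miss, prune
      N14 x:[70/3,83/3] y:[65/3,25] z:[24,65/2] -> hit [24,25] leaf, test {P9(miss), P11(miss), P17(miss)}
  N7 x:[23,106/3] y:[25,106/3] z:[47/2,85/2] -> hit [25,106/3], descend [3, 11]
    N3 x:[23,104/3] y:[25,100/3] z:[47/2,73/2] -> hit [25,100/3], descend [1, 6]
      N1 x:[100/3,104/3] y:[97/3,100/3] z:[24,27] -> miss, prune
      N6 x:[23,25] y:[25,89/3] z:[47/2,73/2] -> hit [25,25] leaf, test {P7(miss), P15(miss), P16@t=25}
    N11 x:[25,106/3] y:[77/3,106/3] z:[37,85/2] -> miss, prune

Summary -> nodes [0, 2, 8, 12, 10, 14, 7, 3, 1, 6, 11]; box-tests=11; leaf-entries=2; first=P16

== RESULT ==
2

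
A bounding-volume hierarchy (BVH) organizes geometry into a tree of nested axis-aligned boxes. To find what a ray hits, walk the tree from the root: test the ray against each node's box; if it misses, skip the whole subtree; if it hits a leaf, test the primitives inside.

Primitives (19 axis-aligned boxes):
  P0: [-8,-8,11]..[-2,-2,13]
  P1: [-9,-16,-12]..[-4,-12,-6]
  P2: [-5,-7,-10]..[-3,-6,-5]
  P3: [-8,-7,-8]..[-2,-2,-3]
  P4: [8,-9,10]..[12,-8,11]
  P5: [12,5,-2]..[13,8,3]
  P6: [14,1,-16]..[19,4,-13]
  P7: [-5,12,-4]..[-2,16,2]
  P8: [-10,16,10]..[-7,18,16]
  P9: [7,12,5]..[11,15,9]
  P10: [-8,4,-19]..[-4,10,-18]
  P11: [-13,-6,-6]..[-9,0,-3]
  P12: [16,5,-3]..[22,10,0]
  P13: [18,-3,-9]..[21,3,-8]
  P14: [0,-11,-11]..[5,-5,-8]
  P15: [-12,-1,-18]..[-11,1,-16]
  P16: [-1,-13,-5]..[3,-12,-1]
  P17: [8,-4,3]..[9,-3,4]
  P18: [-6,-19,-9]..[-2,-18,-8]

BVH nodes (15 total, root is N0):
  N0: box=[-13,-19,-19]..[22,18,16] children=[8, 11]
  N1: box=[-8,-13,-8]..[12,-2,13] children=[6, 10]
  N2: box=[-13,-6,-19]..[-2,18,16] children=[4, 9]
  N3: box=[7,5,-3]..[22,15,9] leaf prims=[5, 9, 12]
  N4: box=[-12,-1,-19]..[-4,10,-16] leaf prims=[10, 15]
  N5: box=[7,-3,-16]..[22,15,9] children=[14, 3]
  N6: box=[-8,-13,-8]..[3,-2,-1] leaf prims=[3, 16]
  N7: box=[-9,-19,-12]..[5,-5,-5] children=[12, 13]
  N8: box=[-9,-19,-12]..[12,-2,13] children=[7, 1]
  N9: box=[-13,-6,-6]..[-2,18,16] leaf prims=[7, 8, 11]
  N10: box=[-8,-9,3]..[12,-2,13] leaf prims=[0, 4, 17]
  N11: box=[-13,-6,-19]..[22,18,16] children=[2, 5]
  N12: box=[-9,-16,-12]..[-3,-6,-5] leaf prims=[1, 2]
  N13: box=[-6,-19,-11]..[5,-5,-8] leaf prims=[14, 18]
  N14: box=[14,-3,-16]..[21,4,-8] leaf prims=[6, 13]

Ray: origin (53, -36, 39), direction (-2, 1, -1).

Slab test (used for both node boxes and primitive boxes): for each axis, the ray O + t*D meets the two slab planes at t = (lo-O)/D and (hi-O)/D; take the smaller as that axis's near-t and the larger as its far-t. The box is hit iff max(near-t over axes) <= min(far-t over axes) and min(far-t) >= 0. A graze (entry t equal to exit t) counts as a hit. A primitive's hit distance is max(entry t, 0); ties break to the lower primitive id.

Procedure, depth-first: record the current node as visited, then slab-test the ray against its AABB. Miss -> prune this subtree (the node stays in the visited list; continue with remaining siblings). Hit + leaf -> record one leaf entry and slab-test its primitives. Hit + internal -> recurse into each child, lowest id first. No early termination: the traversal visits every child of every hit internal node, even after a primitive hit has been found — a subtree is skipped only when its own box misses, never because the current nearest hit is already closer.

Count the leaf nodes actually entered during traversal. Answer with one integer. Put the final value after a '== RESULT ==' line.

Trace the traversal:
N0 x:[31/2,33] y:[17,54] z:[23,58] -> hit [23,33], descend [8, 11]
  N8 x:[41/2,31] y:[17,34] z:[26,51] -> hit [26,31], descend [1, 7]
    N1 x:[41/2,61/2] y:[23,34] z:[26,47] -> hit [26,61/2], descend [6, 10]
      N6 x:[25,61/2] y:[23,34] z:[40,47] -> miss, prune
      N10 x:[41/2,61/2] y:[27,34] z:[26,36] -> hit [27,61/2] leaf, test {P0@t=28, P4(miss), P17(miss)}
    N7 x:[24,31] y:[17,31] z:[44,51] -> miss, prune
  N11 x:[31/2,33] y:[30,54] z:[23,58] -> hit [30,33], descend [2, 5]
    N2 x:[55/2,33] y:[30,54] z:[23,58] -> hit [30,33], descend [4, 9]
      N4 x:[57/2,65/2] y:[35,46] z:[55,58] -> miss, prune
      N9 x:[55/2,33] y:[30,54] z:[23,45] -> hit [30,33] leaf, test {P7(miss), P8(miss), P11(miss)}
    N5 x:[31/2,23] y:[33,51] z:[30,55] -> miss, prune

Summary -> nodes [0, 8, 1, 6, 10, 7, 11, 2, 4, 9, 5]; box-tests=11; leaf-entries=2; first=P0

== RESULT ==
2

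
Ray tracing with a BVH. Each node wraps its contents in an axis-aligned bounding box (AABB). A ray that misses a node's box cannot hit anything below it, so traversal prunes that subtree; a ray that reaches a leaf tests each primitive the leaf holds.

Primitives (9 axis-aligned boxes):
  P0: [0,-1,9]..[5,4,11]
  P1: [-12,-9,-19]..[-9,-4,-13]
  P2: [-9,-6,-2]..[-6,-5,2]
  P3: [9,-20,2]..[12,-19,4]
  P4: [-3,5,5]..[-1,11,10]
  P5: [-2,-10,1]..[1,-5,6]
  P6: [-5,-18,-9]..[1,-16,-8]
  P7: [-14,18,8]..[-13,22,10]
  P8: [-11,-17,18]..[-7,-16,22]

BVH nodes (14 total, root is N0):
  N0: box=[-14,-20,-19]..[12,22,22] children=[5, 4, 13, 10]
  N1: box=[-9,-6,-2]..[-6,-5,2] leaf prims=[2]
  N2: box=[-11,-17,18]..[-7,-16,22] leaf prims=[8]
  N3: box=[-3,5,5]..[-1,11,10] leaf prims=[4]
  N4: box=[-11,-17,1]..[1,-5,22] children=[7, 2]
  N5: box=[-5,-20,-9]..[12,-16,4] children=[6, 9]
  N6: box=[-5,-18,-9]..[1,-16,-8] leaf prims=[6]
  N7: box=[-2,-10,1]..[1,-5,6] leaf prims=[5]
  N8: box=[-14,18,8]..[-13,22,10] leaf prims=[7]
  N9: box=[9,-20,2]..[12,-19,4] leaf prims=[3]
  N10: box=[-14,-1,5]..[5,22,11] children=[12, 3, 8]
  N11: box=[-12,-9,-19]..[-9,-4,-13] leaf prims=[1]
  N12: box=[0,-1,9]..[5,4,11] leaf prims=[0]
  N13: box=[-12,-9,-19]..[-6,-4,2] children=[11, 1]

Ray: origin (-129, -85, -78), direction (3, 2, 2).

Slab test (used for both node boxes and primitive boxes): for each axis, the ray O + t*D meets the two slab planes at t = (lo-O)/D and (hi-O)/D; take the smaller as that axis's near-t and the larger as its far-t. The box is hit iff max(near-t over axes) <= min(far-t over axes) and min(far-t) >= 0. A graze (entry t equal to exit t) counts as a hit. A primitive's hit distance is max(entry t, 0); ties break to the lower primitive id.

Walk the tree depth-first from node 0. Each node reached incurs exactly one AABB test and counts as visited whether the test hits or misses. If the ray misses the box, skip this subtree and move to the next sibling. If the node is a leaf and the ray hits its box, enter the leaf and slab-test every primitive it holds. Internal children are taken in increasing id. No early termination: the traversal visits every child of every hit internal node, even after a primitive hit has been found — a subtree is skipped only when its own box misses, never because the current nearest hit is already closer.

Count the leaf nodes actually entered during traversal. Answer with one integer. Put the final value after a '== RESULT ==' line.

Traverse from the root:
N0 x:[115/3,47] y:[65/2,107/2] z:[59/2,50] -> hit [115/3,47], descend [4, 5, 10, 13]
  N4 x:[118/3,130/3] y:[34,40] z:[79/2,50] -> hit [79/2,40], descend [2, 7]
    N2 x:[118/3,122/3] y:[34,69/2] z:[48,50] -> miss, prune
    N7 x:[127/3,130/3] y:[75/2,40] z:[79/2,42] -> miss, prune
  N5 x:[124/3,47] y:[65/2,69/2] z:[69/2,41] -> miss, prune
  N10 x:[115/3,134/3] y:[42,107/2] z:[83/2,89/2] -> hit [42,89/2], descend [3, 8, 12]
    N3 x:[42,128/3] y:[45,48] z:[83/2,44] -> miss, prune
    N8 x:[115/3,116/3] y:[103/2,107/2] z:[43,44] -> miss, prune
    N12 x:[43,134/3] y:[42,89/2] z:[87/2,89/2] -> hit [87/2,89/2] leaf, test {P0@t=87/2}
  N13 x:[39,41] y:[38,81/2] z:[59/2,40] -> hit [39,40], descend [1, 11]
    N1 x:[40,41] y:[79/2,40] z:[38,40] -> hit [40,40] leaf, test {P2@t=40}
    N11 x:[39,40] y:[38,81/2] z:[59/2,65/2] -> miss, prune

order=[0, 4, 2, 7, 5, 10, 3, 8, 12, 13, 1, 11]  |boxes|=12  |leaves|=2  hit=P2

== RESULT ==
2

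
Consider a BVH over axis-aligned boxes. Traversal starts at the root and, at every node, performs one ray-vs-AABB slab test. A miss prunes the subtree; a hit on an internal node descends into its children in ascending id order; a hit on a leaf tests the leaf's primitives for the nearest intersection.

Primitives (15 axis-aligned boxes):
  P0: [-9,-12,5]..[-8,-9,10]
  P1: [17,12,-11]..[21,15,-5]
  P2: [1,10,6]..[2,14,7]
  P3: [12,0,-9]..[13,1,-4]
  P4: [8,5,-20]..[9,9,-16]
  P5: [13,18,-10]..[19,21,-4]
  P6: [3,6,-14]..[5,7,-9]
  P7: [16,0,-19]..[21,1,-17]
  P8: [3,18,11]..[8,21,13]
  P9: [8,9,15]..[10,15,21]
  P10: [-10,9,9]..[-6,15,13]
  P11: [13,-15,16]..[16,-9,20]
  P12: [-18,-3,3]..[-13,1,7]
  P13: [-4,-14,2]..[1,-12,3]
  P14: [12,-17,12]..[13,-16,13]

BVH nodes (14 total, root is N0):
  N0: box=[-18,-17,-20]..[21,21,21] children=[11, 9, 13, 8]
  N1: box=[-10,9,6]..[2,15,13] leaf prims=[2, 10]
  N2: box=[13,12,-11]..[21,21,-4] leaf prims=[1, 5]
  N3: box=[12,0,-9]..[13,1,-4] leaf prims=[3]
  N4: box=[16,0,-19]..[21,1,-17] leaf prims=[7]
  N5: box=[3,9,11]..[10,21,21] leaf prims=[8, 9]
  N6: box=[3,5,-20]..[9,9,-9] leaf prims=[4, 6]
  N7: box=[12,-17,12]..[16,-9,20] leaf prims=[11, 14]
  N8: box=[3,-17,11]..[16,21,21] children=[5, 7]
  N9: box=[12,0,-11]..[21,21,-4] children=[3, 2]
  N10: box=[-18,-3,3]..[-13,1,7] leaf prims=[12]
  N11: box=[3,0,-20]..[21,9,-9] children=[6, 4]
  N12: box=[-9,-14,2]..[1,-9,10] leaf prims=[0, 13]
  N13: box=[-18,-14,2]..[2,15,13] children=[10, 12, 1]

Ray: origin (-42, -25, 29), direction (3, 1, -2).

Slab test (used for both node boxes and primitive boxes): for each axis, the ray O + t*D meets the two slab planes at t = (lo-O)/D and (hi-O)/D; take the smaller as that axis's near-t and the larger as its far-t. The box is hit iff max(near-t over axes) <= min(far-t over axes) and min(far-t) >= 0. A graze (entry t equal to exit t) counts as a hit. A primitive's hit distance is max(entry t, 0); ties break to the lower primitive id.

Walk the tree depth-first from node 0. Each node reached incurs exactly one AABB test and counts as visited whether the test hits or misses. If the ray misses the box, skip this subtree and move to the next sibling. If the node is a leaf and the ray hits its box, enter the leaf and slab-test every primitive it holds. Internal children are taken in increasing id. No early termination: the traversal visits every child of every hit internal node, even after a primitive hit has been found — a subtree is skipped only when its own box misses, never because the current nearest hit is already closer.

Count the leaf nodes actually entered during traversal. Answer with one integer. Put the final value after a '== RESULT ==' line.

Walk:
N0 x:[8,21] y:[8,46] z:[4,49/2] -> hit [8,21], descend [8, 9, 11, 13]
  N8 x:[15,58/3] y:[8,46] z:[4,9] -> miss, prune
  N9 x:[18,21] y:[25,46] z:[33/2,20] -> miss, prune
  N11 x:[15,21] y:[25,34] z:[19,49/2] -> miss, prune
  N13 x:[8,44/3] y:[11,40] z:[8,27/2] -> hit [11,27/2], descend [1, 10, 12]
    N1 x:[32/3,44/3] y:[34,40] z:[8,23/2] -> miss, prune
    N10 x:[8,29/3] y:[22,26] z:[11,13] -> miss, prune
    N12 x:[11,43/3] y:[11,16] z:[19/2,27/2] -> hit [11,27/2] leaf, test {P0(miss), P13@t=13}

Summary -> nodes [0, 8, 9, 11, 13, 1, 10, 12]; box-tests=8; leaf-entries=1; first=P13

== RESULT ==
1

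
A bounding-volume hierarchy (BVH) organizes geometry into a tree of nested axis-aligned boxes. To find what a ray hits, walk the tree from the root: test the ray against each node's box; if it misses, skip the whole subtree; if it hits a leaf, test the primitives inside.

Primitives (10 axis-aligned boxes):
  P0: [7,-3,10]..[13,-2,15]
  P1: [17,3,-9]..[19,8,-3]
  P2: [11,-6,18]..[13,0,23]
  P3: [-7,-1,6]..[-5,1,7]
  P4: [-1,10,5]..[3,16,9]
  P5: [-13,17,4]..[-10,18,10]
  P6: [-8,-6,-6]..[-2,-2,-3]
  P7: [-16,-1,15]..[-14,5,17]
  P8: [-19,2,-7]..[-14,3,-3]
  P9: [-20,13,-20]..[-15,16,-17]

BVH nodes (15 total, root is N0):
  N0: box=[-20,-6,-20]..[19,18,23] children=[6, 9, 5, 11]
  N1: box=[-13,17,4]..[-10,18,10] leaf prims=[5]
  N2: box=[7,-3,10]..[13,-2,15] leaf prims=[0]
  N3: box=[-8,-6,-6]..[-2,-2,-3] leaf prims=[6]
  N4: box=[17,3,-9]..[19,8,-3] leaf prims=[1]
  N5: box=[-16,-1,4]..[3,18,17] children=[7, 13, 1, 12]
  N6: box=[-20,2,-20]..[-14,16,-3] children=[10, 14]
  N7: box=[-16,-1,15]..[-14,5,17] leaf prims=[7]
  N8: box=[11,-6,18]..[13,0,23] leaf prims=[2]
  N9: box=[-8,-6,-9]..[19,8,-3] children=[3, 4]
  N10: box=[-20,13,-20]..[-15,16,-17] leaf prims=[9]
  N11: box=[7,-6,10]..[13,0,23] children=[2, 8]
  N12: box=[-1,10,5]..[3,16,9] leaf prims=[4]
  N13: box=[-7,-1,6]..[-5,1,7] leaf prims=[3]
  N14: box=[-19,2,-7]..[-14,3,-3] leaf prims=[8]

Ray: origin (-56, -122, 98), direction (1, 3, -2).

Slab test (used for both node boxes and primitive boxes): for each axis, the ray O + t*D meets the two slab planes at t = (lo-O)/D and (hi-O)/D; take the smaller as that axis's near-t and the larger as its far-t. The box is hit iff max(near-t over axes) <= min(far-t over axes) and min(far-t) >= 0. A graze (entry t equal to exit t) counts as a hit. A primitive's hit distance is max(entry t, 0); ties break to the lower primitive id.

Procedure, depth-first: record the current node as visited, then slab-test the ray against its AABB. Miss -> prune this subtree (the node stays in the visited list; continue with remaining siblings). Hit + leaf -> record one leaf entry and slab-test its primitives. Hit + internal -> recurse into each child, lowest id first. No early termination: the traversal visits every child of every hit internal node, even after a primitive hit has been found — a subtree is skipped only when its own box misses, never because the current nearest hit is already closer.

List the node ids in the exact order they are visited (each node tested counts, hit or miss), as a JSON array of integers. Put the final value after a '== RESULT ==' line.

Trace the traversal:
N0 x:[36,75] y:[116/3,140/3] z:[75/2,59] -> hit [116/3,140/3], descend [5, 6, 9, 11]
  N5 x:[40,59] y:[121/3,140/3] z:[81/2,47] -> hit [81/2,140/3], descend [1, 7, 12, 13]
    N1 x:[43,46] y:[139/3,140/3] z:[44,47] -> miss, prune
    N7 x:[40,42] y:[121/3,127/3] z:[81/2,83/2] -> hit [81/2,83/2] leaf, test {P7@t=81/2}
    N12 x:[55,59] y:[44,46] z:[89/2,93/2] -> miss, prune
    N13 x:[49,51] y:[121/3,41] z:[91/2,46] -> miss, prune
  N6 x:[36,42] y:[124/3,46] z:[101/2,59] -> miss, prune
  N9 x:[48,75] y:[116/3,130/3] z:[101/2,107/2] -> miss, prune
  N11 x:[63,69] y:[116/3,122/3] z:[75/2,44] -> miss, prune

Visited [0, 5, 1, 7, 12, 13, 6, 9, 11]. Tests: 9 box, 1 leaf. Nearest: P7.

== RESULT ==
[0, 5, 1, 7, 12, 13, 6, 9, 11]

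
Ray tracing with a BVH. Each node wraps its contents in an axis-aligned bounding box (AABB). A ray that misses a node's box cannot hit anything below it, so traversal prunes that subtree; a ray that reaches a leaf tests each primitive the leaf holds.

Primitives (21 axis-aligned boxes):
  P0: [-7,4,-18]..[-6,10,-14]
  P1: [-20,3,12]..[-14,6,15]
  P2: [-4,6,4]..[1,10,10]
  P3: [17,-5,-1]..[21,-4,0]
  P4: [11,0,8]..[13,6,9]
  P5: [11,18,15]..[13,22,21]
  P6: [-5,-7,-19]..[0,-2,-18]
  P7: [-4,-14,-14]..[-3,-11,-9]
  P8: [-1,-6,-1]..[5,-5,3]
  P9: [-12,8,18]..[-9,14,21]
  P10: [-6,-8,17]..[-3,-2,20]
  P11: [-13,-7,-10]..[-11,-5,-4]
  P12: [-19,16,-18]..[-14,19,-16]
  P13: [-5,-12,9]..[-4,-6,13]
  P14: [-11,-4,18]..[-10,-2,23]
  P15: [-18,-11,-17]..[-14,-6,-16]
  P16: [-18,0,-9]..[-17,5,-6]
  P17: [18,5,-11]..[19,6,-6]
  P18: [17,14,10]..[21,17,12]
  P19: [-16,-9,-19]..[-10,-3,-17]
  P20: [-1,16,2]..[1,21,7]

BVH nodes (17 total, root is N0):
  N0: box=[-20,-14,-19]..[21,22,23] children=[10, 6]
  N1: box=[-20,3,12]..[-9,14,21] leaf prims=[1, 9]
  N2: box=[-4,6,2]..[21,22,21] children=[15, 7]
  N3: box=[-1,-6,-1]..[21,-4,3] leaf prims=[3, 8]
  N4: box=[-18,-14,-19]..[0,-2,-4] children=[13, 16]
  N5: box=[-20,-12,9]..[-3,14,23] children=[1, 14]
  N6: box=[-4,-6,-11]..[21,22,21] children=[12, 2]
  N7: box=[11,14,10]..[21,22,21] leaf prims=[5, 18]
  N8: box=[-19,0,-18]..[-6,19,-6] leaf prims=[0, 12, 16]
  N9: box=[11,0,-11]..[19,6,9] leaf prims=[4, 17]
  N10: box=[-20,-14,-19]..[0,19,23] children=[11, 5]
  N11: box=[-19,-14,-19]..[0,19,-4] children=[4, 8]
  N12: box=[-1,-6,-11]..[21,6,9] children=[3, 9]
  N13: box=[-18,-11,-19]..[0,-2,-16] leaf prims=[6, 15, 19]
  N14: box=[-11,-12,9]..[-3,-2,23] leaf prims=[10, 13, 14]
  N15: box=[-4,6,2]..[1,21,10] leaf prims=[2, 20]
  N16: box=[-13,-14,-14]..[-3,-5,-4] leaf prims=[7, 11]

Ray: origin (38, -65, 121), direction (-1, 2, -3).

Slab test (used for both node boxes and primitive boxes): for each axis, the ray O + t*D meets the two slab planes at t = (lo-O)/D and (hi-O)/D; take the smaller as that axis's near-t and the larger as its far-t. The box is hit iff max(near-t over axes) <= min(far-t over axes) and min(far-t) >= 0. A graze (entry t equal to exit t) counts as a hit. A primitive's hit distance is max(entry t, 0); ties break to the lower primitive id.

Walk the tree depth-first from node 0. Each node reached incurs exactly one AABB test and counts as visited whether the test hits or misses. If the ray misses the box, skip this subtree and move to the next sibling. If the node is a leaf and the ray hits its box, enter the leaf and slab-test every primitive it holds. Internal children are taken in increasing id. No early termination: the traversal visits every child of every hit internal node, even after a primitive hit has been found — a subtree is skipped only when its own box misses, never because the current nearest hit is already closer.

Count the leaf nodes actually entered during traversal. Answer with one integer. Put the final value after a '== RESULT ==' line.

Walk:
N0 x:[17,58] y:[51/2,87/2] z:[98/3,140/3] -> hit [98/3,87/2], descend [6, 10]
  N6 x:[17,42] y:[59/2,87/2] z:[100/3,44] -> hit [100/3,42], descend [2, 12]
    N2 x:[17,42] y:[71/2,87/2] z:[100/3,119/3] -> hit [71/2,119/3], descend [7, 15]
      N7 x:[17,27] y:[79/2,87/2] z:[100/3,37] -> miss, prune
      N15 x:[37,42] y:[71/2,43] z:[37,119/3] -> hit [37,119/3] leaf, test {P2@t=37, P20(miss)}
    N12 x:[17,39] y:[59/2,71/2] z:[112/3,44] -> miss, prune
  N10 x:[38,58] y:[51/2,42] z:[98/3,140/3] -> hit [38,42], descend [5, 11]
    N5 x:[41,58] y:[53/2,79/2] z:[98/3,112/3] -> miss, prune
    N11 x:[38,57] y:[51/2,42] z:[125/3,140/3] -> hit [125/3,42], descend [4, 8]
      N4 x:[38,56] y:[51/2,63/2] z:[125/3,140/3] -> miss, prune
      N8 x:[44,57] y:[65/2,42] z:[127/3,139/3] -> miss, prune

Summary -> nodes [0, 6, 2, 7, 15, 12, 10, 5, 11, 4, 8]; box-tests=11; leaf-entries=1; first=P2

== RESULT ==
1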